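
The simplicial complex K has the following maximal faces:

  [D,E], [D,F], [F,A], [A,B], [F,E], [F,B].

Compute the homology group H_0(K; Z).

Take the total order A < B < D < E < F on the vertex set. Then K (dimension 1) consists of the simplices:

  0-simplices (5): A, B, D, E, F
  1-simplices (6): AB, AF, BF, DE, DF, EF

giving chain groups C_0 ≅ Z^5, C_1 ≅ Z^6.

∂_1: C_1 → C_0 maps an edge to its endpoints' difference, ∂[p,q] = q − p. For instance
  ∂DE = E − D.
As a 5×6 matrix over Z this has rank 4, with invariant factors (1,1,1,1).

Computing H_k = (kernel of ∂_k) / (image of ∂_{k+1}):

  H_0: rank C_0 − rank ∂_1 = 5 − 4 = 1, and the invariant factors of ∂_1 are all 1, so H_0 = Z.

H_0 ≅ Z.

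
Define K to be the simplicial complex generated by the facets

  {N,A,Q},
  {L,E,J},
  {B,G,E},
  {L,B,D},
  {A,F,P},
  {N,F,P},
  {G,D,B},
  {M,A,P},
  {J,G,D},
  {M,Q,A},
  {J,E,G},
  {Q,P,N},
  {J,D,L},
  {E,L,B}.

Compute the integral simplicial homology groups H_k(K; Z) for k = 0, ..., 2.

Fix the vertex order A < B < D < E < F < G < J < L < M < N < P < Q and write every simplex with vertices in increasing order. Then dim K = 2 and the simplices of K are:

  0-simplices (12): A, B, D, E, F, G, J, L, M, N, P, Q
  1-simplices (24): AF, AM, AN, AP, AQ, BD, BE, BG, BL, DG, DJ, DL, EG, EJ, EL, FN, FP, GJ, JL, MP, MQ, NP, NQ, PQ
  2-simplices (14): AFP, AMP, AMQ, ANQ, BDG, BDL, BEG, BEL, DGJ, DJL, EGJ, EJL, FNP, NPQ

giving chain groups C_0 ≅ Z^12, C_1 ≅ Z^24, C_2 ≅ Z^14.

Boundary ∂_1: C_1 → C_0 sends each edge [p,q] (with p < q) to q − p. For instance
  ∂AQ = Q − A.
As a 12×24 matrix over Z this has rank 10, with invariant factors (1,1,1,1,1,1,1,1,1,1).

Boundary ∂_2: C_2 → C_1 maps a triangle to the signed sum of its edges. For instance
  ∂EJL = JL − EL + EJ,
  ∂ANQ = NQ − AQ + AN.
The 24×14 boundary matrix has rank 13 and Smith normal form diag(1,1,1,1,1,1,1,1,1,1,1,1,1).

From H_k ≅ ker(∂_k) / im(∂_{k+1}) we obtain:

  H_0: rank C_0 − rank ∂_1 = 12 − 10 = 2, and the invariant factors of ∂_1 are all 1, so H_0 = Z^2.
  H_1: rank ker ∂_1 − rank ∂_2 = (24 − 10) − 13 = 1, and the invariant factors of ∂_2 are all 1, so H_1 = Z.
  H_2: rank ker ∂_2 − rank ∂_3 = (14 − 13) − 0 = 1, and there is no ∂_3, so H_2 = Z.

As a check, the Euler characteristic is 12 − 24 + 14 = 2, which agrees with 2 − 1 + 1 = 2.
(K is a triangulation of the disjoint union of the cylinder S^1 x I and the 2-sphere S^2.)

H_0 = Z^2,  H_1 = Z,  H_2 = Z.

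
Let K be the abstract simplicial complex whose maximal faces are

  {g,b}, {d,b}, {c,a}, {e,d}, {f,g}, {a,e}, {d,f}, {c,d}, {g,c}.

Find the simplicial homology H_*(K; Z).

H_0 ≅ Z,  H_1 ≅ Z^3.

Order the vertices as a < b < c < d < e < f < g. Listing each simplex with vertices in this order, K has dimension 1 with simplices:

  0-simplices (7): a, b, c, d, e, f, g
  1-simplices (9): ac, ae, bd, bg, cd, cg, de, df, fg

Hence C_0 ≅ Z^7, C_1 ≅ Z^9.

Boundary ∂_1: C_1 → C_0 maps an edge to its endpoints' difference, ∂[p,q] = q − p. For instance
  ∂bg = g − b.
As a 7×9 matrix over Z this has rank 6, with invariant factors (1,1,1,1,1,1).

From H_k ≅ ker(∂_k) / im(∂_{k+1}) we obtain:

  H_0: rank C_0 − rank ∂_1 = 7 − 6 = 1, and the invariant factors of ∂_1 are all 1, so H_0 ≅ Z.
  H_1: rank ker ∂_1 − rank ∂_2 = (9 − 6) − 0 = 3, and there is no ∂_2, so H_1 ≅ Z^3.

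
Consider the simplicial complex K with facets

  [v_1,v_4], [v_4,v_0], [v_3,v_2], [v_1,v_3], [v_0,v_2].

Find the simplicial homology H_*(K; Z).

K has 5 vertices, 5 edges.
rank ∂_0 = 0, rank ∂_1 = 4 ⇒ b_0 = 5 − 0 − 4 = 1; all invariant factors of ∂_1 are 1 so no torsion. So H_0 = Z.
rank ∂_1 = 4, rank ∂_2 = 0 ⇒ b_1 = 5 − 4 − 0 = 1. So H_1 = Z.

H_0 ≅ Z,  H_1 ≅ Z.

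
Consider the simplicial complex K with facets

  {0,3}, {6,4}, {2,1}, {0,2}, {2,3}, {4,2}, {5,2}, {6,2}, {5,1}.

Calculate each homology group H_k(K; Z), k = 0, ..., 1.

Order the vertices as 0 < 1 < 2 < 3 < 4 < 5 < 6. Listing each simplex with vertices in this order, K has dimension 1 with simplices:

  0-simplices (7): [0], [1], [2], [3], [4], [5], [6]
  1-simplices (9): [0,2], [0,3], [1,2], [1,5], [2,3], [2,4], [2,5], [2,6], [4,6]

giving chain groups C_0 ≅ Z^7, C_1 ≅ Z^9.

Boundary ∂_1: C_1 → C_0 is given by ∂[p,q] = [q] − [p]. For instance
  ∂[0,3] = [3] − [0].
The resulting 7×9 matrix has rank 6, and its Smith normal form has invariant factors (1,1,1,1,1,1).

Now H_k = ker ∂_k / im ∂_{k+1}, so:

  H_0: rank C_0 − rank ∂_1 = 7 − 6 = 1, and the invariant factors of ∂_1 are all 1, so H_0 ≅ Z.
  H_1: rank ker ∂_1 − rank ∂_2 = (9 − 6) − 0 = 3, and there is no ∂_2, so H_1 ≅ Z^3.

H_0 ≅ Z,  H_1 ≅ Z^3.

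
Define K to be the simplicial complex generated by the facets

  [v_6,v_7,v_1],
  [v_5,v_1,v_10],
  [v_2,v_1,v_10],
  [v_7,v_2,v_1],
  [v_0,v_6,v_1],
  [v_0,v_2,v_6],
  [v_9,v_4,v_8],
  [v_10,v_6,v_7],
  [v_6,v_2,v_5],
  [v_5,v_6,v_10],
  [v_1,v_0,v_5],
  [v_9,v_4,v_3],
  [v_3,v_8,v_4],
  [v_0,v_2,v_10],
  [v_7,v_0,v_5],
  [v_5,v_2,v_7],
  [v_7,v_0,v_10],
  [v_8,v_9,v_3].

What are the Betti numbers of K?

b_0 = 2, b_1 = 2, b_2 = 2.

Order the vertices as v_0 < v_1 < v_2 < v_3 < v_4 < v_5 < v_6 < v_7 < v_8 < v_9 < v_10. Listing each simplex with vertices in this order, K has dimension 2 with simplices:

  0-simplices (11): [v_0], [v_1], [v_2], [v_3], [v_4], [v_5], [v_6], [v_7], [v_8], [v_9], [v_10]
  1-simplices (27): (27 of them)
  2-simplices (18): (18 of them)

giving chain groups C_0 ≅ Z^11, C_1 ≅ Z^27, C_2 ≅ Z^18.

Boundary ∂_1: C_1 → C_0 is given by ∂[p,q] = [q] − [p]. For instance
  ∂[v_2,v_6] = [v_6] − [v_2].
As a 11×27 matrix over Z this has rank 9, with invariant factors (1,1,1,1,1,1,1,1,1).

∂_2: C_2 → C_1 sends each 2-simplex [p,q,r] to [q,r] − [p,r] + [p,q]. For instance
  ∂[v_0,v_2,v_6] = [v_2,v_6] − [v_0,v_6] + [v_0,v_2],
  ∂[v_2,v_5,v_6] = [v_5,v_6] − [v_2,v_6] + [v_2,v_5].
This gives a 27×18 integer matrix of rank 16; reducing to Smith normal form yields diagonal entries (1,1,1,1,1,1,1,1,1,1,1,1,1,1,1,1).

Now H_k = ker ∂_k / im ∂_{k+1}, so:

  H_0: rank C_0 − rank ∂_1 = 11 − 9 = 2, and the invariant factors of ∂_1 are all 1, so H_0 ≅ Z^2.
  H_1: rank ker ∂_1 − rank ∂_2 = (27 − 9) − 16 = 2, and the invariant factors of ∂_2 are all 1, so H_1 ≅ Z^2.
  H_2: rank ker ∂_2 − rank ∂_3 = (18 − 16) − 0 = 2, and there is no ∂_3, so H_2 ≅ Z^2.

Hence the Betti numbers are b_0 = 2, b_1 = 2, b_2 = 2.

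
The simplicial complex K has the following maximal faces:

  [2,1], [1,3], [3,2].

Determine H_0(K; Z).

Fix the vertex order 1 < 2 < 3 and write every simplex with vertices in increasing order. Then dim K = 1 and the simplices of K are:

  0-simplices (3): [1], [2], [3]
  1-simplices (3): [1,2], [1,3], [2,3]

giving chain groups C_0 ≅ Z^3, C_1 ≅ Z^3.

The boundary map ∂_1: C_1 → C_0 is given by ∂[p,q] = [q] − [p]. For instance
  ∂[1,3] = [3] − [1].
The resulting 3×3 matrix has rank 2, and its Smith normal form has invariant factors (1,1).

Computing H_k = (kernel of ∂_k) / (image of ∂_{k+1}):

  H_0: rank C_0 − rank ∂_1 = 3 − 2 = 1, and the invariant factors of ∂_1 are all 1, so H_0 = Z.

(K is a triangulation of the circle S^1.)

H_0 ≅ Z.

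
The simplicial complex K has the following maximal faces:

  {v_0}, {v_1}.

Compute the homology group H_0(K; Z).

H_0 = Z^2.

Take the total order v_0 < v_1 on the vertex set. Then K (dimension 0) consists of the simplices:

  0-simplices (2): [v_0], [v_1]

Hence C_0 ≅ Z^2.

Now H_k = ker ∂_k / im ∂_{k+1}, so:

  H_0: rank C_0 − rank ∂_1 = 2 − 0 = 2, and there is no ∂_1, so H_0 = Z^2.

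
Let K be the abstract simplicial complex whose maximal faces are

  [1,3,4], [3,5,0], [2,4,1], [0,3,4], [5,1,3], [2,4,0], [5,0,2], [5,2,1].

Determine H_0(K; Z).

Fix the vertex order 0 < 1 < 2 < 3 < 4 < 5 and write every simplex with vertices in increasing order. Then dim K = 2 and the simplices of K are:

  0-simplices (6): [0], [1], [2], [3], [4], [5]
  1-simplices (12): [0,2], [0,3], [0,4], [0,5], [1,2], [1,3], [1,4], [1,5], [2,4], [2,5], [3,4], [3,5]
  2-simplices (8): [0,2,4], [0,2,5], [0,3,4], [0,3,5], [1,2,4], [1,2,5], [1,3,4], [1,3,5]

Hence C_0 ≅ Z^6, C_1 ≅ Z^12, C_2 ≅ Z^8.

Boundary ∂_1: C_1 → C_0 is given by ∂[p,q] = [q] − [p]. For instance
  ∂[0,5] = [5] − [0].
As a 6×12 matrix over Z this has rank 5, with invariant factors (1,1,1,1,1).

The boundary map ∂_2: C_2 → C_1 acts by ∂[p,q,r] = [q,r] − [p,r] + [p,q]. For instance
  ∂[1,2,5] = [2,5] − [1,5] + [1,2],
  ∂[0,2,5] = [2,5] − [0,5] + [0,2].
The 12×8 boundary matrix has rank 7 and Smith normal form diag(1,1,1,1,1,1,1).

Now H_k = ker ∂_k / im ∂_{k+1}, so:

  H_0: rank C_0 − rank ∂_1 = 6 − 5 = 1, and the invariant factors of ∂_1 are all 1, so H_0 ≅ Z.

H_0 ≅ Z.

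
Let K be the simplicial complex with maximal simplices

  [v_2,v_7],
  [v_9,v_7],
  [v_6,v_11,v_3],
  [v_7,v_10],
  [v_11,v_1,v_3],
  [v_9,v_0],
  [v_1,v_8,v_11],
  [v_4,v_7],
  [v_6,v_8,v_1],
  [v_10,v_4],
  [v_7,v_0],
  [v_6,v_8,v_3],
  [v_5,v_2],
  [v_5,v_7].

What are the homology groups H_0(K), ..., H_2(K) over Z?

H_0 = Z^2,  H_1 = Z^4,  H_2 = 0.

Fix the vertex order v_0 < v_1 < v_2 < v_3 < v_4 < v_5 < v_6 < v_7 < v_8 < v_9 < v_10 < v_11 and write every simplex with vertices in increasing order. Then dim K = 2 and the simplices of K are:

  0-simplices (12): [v_0], [v_1], [v_2], [v_3], [v_4], [v_5], [v_6], [v_7], [v_8], [v_9], [v_10], [v_11]
  1-simplices (19): (19 of them)
  2-simplices (5): [v_1,v_3,v_11], [v_1,v_6,v_8], [v_1,v_8,v_11], [v_3,v_6,v_8], [v_3,v_6,v_11]

Hence C_0 ≅ Z^12, C_1 ≅ Z^19, C_2 ≅ Z^5.

∂_1: C_1 → C_0 sends each edge [p,q] (with p < q) to q − p. For instance
  ∂[v_7,v_10] = [v_10] − [v_7].
The resulting 12×19 matrix has rank 10, and its Smith normal form has invariant factors (1,1,1,1,1,1,1,1,1,1).

Boundary ∂_2: C_2 → C_1 maps a triangle to the signed sum of its edges. For instance
  ∂[v_1,v_3,v_11] = [v_3,v_11] − [v_1,v_11] + [v_1,v_3],
  ∂[v_3,v_6,v_11] = [v_6,v_11] − [v_3,v_11] + [v_3,v_6].
The 19×5 boundary matrix has rank 5 and Smith normal form diag(1,1,1,1,1).

From H_k ≅ ker(∂_k) / im(∂_{k+1}) we obtain:

  H_0: rank C_0 − rank ∂_1 = 12 − 10 = 2, and the invariant factors of ∂_1 are all 1, so H_0 = Z^2.
  H_1: rank ker ∂_1 − rank ∂_2 = (19 − 10) − 5 = 4, and the invariant factors of ∂_2 are all 1, so H_1 = Z^4.
  H_2: rank ker ∂_2 − rank ∂_3 = (5 − 5) − 0 = 0, and there is no ∂_3, so H_2 = 0.

As a check, the Euler characteristic is 12 − 19 + 5 = -2, which agrees with 2 − 4 + 0 = -2.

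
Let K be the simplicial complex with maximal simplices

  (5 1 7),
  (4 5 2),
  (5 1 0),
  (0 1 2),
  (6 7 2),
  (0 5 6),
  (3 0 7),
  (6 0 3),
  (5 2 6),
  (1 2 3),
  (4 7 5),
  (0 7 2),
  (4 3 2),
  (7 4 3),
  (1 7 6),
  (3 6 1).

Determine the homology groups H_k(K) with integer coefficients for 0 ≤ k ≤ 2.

H_0 = Z,  H_1 = Z^2,  H_2 = Z.

Order the vertices as 0 < 1 < 2 < 3 < 4 < 5 < 6 < 7. Listing each simplex with vertices in this order, K has dimension 2 with simplices:

  0-simplices (8): [0], [1], [2], [3], [4], [5], [6], [7]
  1-simplices (24): (24 of them)
  2-simplices (16): [0,1,2], [0,1,5], [0,2,7], [0,3,6], [0,3,7], [0,5,6], [1,2,3], [1,3,6], [1,5,7], [1,6,7], [2,3,4], [2,4,5], [2,5,6], [2,6,7], [3,4,7], [4,5,7]

Hence C_0 ≅ Z^8, C_1 ≅ Z^24, C_2 ≅ Z^16.

Boundary ∂_1: C_1 → C_0 is given by ∂[p,q] = [q] − [p]. For instance
  ∂[1,7] = [7] − [1].
This gives a 8×24 integer matrix of rank 7; reducing to Smith normal form yields diagonal entries (1,1,1,1,1,1,1).

∂_2: C_2 → C_1 acts by ∂[p,q,r] = [q,r] − [p,r] + [p,q]. For instance
  ∂[0,1,2] = [1,2] − [0,2] + [0,1],
  ∂[2,5,6] = [5,6] − [2,6] + [2,5].
The 24×16 boundary matrix has rank 15 and Smith normal form diag(1,1,1,1,1,1,1,1,1,1,1,1,1,1,1).

From H_k ≅ ker(∂_k) / im(∂_{k+1}) we obtain:

  H_0: rank C_0 − rank ∂_1 = 8 − 7 = 1, and the invariant factors of ∂_1 are all 1, so H_0 ≅ Z.
  H_1: rank ker ∂_1 − rank ∂_2 = (24 − 7) − 15 = 2, and the invariant factors of ∂_2 are all 1, so H_1 ≅ Z^2.
  H_2: rank ker ∂_2 − rank ∂_3 = (16 − 15) − 0 = 1, and there is no ∂_3, so H_2 ≅ Z.

(K is a triangulation of the torus T^2.)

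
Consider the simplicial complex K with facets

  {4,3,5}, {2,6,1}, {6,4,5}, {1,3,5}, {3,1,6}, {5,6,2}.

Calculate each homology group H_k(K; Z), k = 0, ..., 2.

H_0 = Z,  H_1 = Z,  H_2 = 0.

We work with the vertex ordering 1 < 2 < 3 < 4 < 5 < 6. The simplices of K, each written with vertices in increasing order, are:

  0-simplices (6): [1], [2], [3], [4], [5], [6]
  1-simplices (12): [1,2], [1,3], [1,5], [1,6], [2,5], [2,6], [3,4], [3,5], [3,6], [4,5], [4,6], [5,6]
  2-simplices (6): [1,2,6], [1,3,5], [1,3,6], [2,5,6], [3,4,5], [4,5,6]

so the chain groups are C_0 ≅ Z^6, C_1 ≅ Z^12, C_2 ≅ Z^6.

∂_1: C_1 → C_0 maps an edge to its endpoints' difference, ∂[p,q] = q − p.
The resulting 6×12 matrix has rank 5, and its Smith normal form has invariant factors (1,1,1,1,1).

Boundary ∂_2: C_2 → C_1 sends each 2-simplex [p,q,r] to [q,r] − [p,r] + [p,q]. For instance
  ∂[1,2,6] = [2,6] − [1,6] + [1,2],
  ∂[2,5,6] = [5,6] − [2,6] + [2,5].
The 12×6 boundary matrix has rank 6 and Smith normal form diag(1,1,1,1,1,1).

Computing H_k = (kernel of ∂_k) / (image of ∂_{k+1}):

  H_0: rank C_0 − rank ∂_1 = 6 − 5 = 1, and the invariant factors of ∂_1 are all 1, so H_0 ≅ Z.
  H_1: rank ker ∂_1 − rank ∂_2 = (12 − 5) − 6 = 1, and the invariant factors of ∂_2 are all 1, so H_1 ≅ Z.
  H_2: rank ker ∂_2 − rank ∂_3 = (6 − 6) − 0 = 0, and there is no ∂_3, so H_2 ≅ 0.

As a check, the Euler characteristic is 6 − 12 + 6 = 0, which agrees with 1 − 1 + 0 = 0.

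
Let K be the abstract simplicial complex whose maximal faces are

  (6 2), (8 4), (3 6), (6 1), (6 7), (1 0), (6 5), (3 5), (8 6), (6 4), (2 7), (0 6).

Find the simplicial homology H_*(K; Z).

H_0 ≅ Z,  H_1 ≅ Z^4.

K has 9 vertices, 12 edges.
rank ∂_0 = 0, rank ∂_1 = 8 ⇒ b_0 = 9 − 0 − 8 = 1; all invariant factors of ∂_1 are 1 so no torsion. So H_0 = Z.
rank ∂_1 = 8, rank ∂_2 = 0 ⇒ b_1 = 12 − 8 − 0 = 4. So H_1 = Z^4.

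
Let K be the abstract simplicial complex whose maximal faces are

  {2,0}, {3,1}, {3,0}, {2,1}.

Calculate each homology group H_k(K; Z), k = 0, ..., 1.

Order the vertices as 0 < 1 < 2 < 3. Listing each simplex with vertices in this order, K has dimension 1 with simplices:

  0-simplices (4): [0], [1], [2], [3]
  1-simplices (4): [0,2], [0,3], [1,2], [1,3]

Hence C_0 ≅ Z^4, C_1 ≅ Z^4.

∂_1: C_1 → C_0 sends each edge [p,q] (with p < q) to q − p. For instance
  ∂[0,2] = [2] − [0].
As a 4×4 matrix over Z this has rank 3, with invariant factors (1,1,1).

From H_k ≅ ker(∂_k) / im(∂_{k+1}) we obtain:

  H_0: rank C_0 − rank ∂_1 = 4 − 3 = 1, and the invariant factors of ∂_1 are all 1, so H_0 ≅ Z.
  H_1: rank ker ∂_1 − rank ∂_2 = (4 − 3) − 0 = 1, and there is no ∂_2, so H_1 ≅ Z.

As a check, the Euler characteristic is 4 − 4 = 0, which agrees with 1 − 1 = 0.
(K is a triangulation of the circle S^1.)

H_0 = Z,  H_1 = Z.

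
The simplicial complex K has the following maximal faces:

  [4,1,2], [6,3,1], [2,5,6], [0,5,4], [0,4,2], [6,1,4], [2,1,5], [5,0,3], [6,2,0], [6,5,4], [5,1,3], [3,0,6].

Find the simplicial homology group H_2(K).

Take the total order 0 < 1 < 2 < 3 < 4 < 5 < 6 on the vertex set. Then K (dimension 2) consists of the simplices:

  0-simplices (7): [0], [1], [2], [3], [4], [5], [6]
  1-simplices (18): [0,2], [0,3], [0,4], [0,5], [0,6], [1,2], [1,3], [1,4], [1,5], [1,6], [2,4], [2,5], [2,6], [3,5], [3,6], [4,5], [4,6], [5,6]
  2-simplices (12): [0,2,4], [0,2,6], [0,3,5], [0,3,6], [0,4,5], [1,2,4], [1,2,5], [1,3,5], [1,3,6], [1,4,6], [2,5,6], [4,5,6]

so the chain groups are C_0 ≅ Z^7, C_1 ≅ Z^18, C_2 ≅ Z^12.

Boundary ∂_1: C_1 → C_0 maps an edge to its endpoints' difference, ∂[p,q] = q − p. For instance
  ∂[2,5] = [5] − [2].
This gives a 7×18 integer matrix of rank 6; reducing to Smith normal form yields diagonal entries (1,1,1,1,1,1).

∂_2: C_2 → C_1 sends each 2-simplex [p,q,r] to [q,r] − [p,r] + [p,q]. For instance
  ∂[1,3,6] = [3,6] − [1,6] + [1,3],
  ∂[0,4,5] = [4,5] − [0,5] + [0,4].
This gives a 18×12 integer matrix of rank 12; reducing to Smith normal form yields diagonal entries (1,1,1,1,1,1,1,1,1,1,1,2).

From H_k ≅ ker(∂_k) / im(∂_{k+1}) we obtain:

  H_2: rank ker ∂_2 − rank ∂_3 = (12 − 12) − 0 = 0, and there is no ∂_3, so H_2 = 0.

(K is a triangulation of the real projective plane RP^2.)

H_2 = 0.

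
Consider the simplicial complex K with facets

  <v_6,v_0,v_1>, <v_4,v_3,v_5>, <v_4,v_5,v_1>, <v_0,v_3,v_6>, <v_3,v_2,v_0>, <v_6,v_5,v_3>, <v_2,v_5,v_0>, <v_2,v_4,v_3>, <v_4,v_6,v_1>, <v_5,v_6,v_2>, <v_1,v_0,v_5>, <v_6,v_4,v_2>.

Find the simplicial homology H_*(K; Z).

H_0 ≅ Z,  H_1 ≅ Z_2,  H_2 = 0.

Order the vertices as v_0 < v_1 < v_2 < v_3 < v_4 < v_5 < v_6. Listing each simplex with vertices in this order, K has dimension 2 with simplices:

  0-simplices (7): [v_0], [v_1], [v_2], [v_3], [v_4], [v_5], [v_6]
  1-simplices (18): (18 of them)
  2-simplices (12): (12 of them)

giving chain groups C_0 ≅ Z^7, C_1 ≅ Z^18, C_2 ≅ Z^12.

∂_1: C_1 → C_0 sends each edge [p,q] (with p < q) to q − p. For instance
  ∂[v_0,v_5] = [v_5] − [v_0].
The resulting 7×18 matrix has rank 6, and its Smith normal form has invariant factors (1,1,1,1,1,1).

∂_2: C_2 → C_1 maps a triangle to the signed sum of its edges. For instance
  ∂[v_2,v_4,v_6] = [v_4,v_6] − [v_2,v_6] + [v_2,v_4],
  ∂[v_0,v_2,v_3] = [v_2,v_3] − [v_0,v_3] + [v_0,v_2].
As a 18×12 matrix over Z this has rank 12, with invariant factors (1,1,1,1,1,1,1,1,1,1,1,2).

From H_k ≅ ker(∂_k) / im(∂_{k+1}) we obtain:

  H_0: rank C_0 − rank ∂_1 = 7 − 6 = 1, and the invariant factors of ∂_1 are all 1, so H_0 = Z.
  H_1: rank ker ∂_1 − rank ∂_2 = (18 − 6) − 12 = 0, and ∂_2 has invariant factor 2 > 1, so H_1 = Z_2.
  H_2: rank ker ∂_2 − rank ∂_3 = (12 − 12) − 0 = 0, and there is no ∂_3, so H_2 = 0.

As a check, the Euler characteristic is 7 − 18 + 12 = 1, which agrees with 1 − 0 + 0 = 1.
(K is a triangulation of the real projective plane RP^2.)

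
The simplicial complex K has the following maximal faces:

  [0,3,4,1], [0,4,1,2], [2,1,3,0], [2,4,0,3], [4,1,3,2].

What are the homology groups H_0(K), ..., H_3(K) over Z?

K has 5 vertices, 10 edges, 10 triangles, 5 3-simplices.
rank ∂_0 = 0, rank ∂_1 = 4 ⇒ b_0 = 5 − 0 − 4 = 1; all invariant factors of ∂_1 are 1 so no torsion. So H_0 = Z.
rank ∂_1 = 4, rank ∂_2 = 6 ⇒ b_1 = 10 − 4 − 6 = 0; all invariant factors of ∂_2 are 1 so no torsion. So H_1 = 0.
rank ∂_2 = 6, rank ∂_3 = 4 ⇒ b_2 = 10 − 6 − 4 = 0; all invariant factors of ∂_3 are 1 so no torsion. So H_2 = 0.
rank ∂_3 = 4, rank ∂_4 = 0 ⇒ b_3 = 5 − 4 − 0 = 1. So H_3 = Z.

H_0 ≅ Z,  H_1 = 0,  H_2 = 0,  H_3 ≅ Z.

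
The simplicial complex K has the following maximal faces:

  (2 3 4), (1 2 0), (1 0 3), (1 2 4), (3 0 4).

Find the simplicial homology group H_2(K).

H_2 = 0.

Take the total order 0 < 1 < 2 < 3 < 4 on the vertex set. Then K (dimension 2) consists of the simplices:

  0-simplices (5): [0], [1], [2], [3], [4]
  1-simplices (10): [0,1], [0,2], [0,3], [0,4], [1,2], [1,3], [1,4], [2,3], [2,4], [3,4]
  2-simplices (5): [0,1,2], [0,1,3], [0,3,4], [1,2,4], [2,3,4]

so the chain groups are C_0 ≅ Z^5, C_1 ≅ Z^10, C_2 ≅ Z^5.

Boundary ∂_1: C_1 → C_0 is given by ∂[p,q] = [q] − [p]. For instance
  ∂[0,2] = [2] − [0].
As a 5×10 matrix over Z this has rank 4, with invariant factors (1,1,1,1).

Boundary ∂_2: C_2 → C_1 acts by ∂[p,q,r] = [q,r] − [p,r] + [p,q]. For instance
  ∂[0,1,2] = [1,2] − [0,2] + [0,1],
  ∂[1,2,4] = [2,4] − [1,4] + [1,2].
The resulting 10×5 matrix has rank 5, and its Smith normal form has invariant factors (1,1,1,1,1).

Now H_k = ker ∂_k / im ∂_{k+1}, so:

  H_2: rank ker ∂_2 − rank ∂_3 = (5 − 5) − 0 = 0, and there is no ∂_3, so H_2 = 0.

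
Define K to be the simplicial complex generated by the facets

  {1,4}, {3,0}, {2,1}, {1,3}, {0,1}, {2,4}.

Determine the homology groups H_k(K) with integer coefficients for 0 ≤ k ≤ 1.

H_0 ≅ Z,  H_1 ≅ Z^2.

Take the total order 0 < 1 < 2 < 3 < 4 on the vertex set. Then K (dimension 1) consists of the simplices:

  0-simplices (5): [0], [1], [2], [3], [4]
  1-simplices (6): [0,1], [0,3], [1,2], [1,3], [1,4], [2,4]

giving chain groups C_0 ≅ Z^5, C_1 ≅ Z^6.

Boundary ∂_1: C_1 → C_0 maps an edge to its endpoints' difference, ∂[p,q] = q − p.
The resulting 5×6 matrix has rank 4, and its Smith normal form has invariant factors (1,1,1,1).

Computing H_k = (kernel of ∂_k) / (image of ∂_{k+1}):

  H_0: rank C_0 − rank ∂_1 = 5 − 4 = 1, and the invariant factors of ∂_1 are all 1, so H_0 = Z.
  H_1: rank ker ∂_1 − rank ∂_2 = (6 − 4) − 0 = 2, and there is no ∂_2, so H_1 = Z^2.

As a check, the Euler characteristic is 5 − 6 = -1, which agrees with 1 − 2 = -1.
(K is a triangulation of a wedge of 2 circles.)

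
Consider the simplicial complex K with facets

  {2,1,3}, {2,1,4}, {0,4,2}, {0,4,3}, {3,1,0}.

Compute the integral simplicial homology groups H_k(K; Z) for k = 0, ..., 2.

Fix the vertex order 0 < 1 < 2 < 3 < 4 and write every simplex with vertices in increasing order. Then dim K = 2 and the simplices of K are:

  0-simplices (5): [0], [1], [2], [3], [4]
  1-simplices (10): [0,1], [0,2], [0,3], [0,4], [1,2], [1,3], [1,4], [2,3], [2,4], [3,4]
  2-simplices (5): [0,1,3], [0,2,4], [0,3,4], [1,2,3], [1,2,4]

giving chain groups C_0 ≅ Z^5, C_1 ≅ Z^10, C_2 ≅ Z^5.

Boundary ∂_1: C_1 → C_0 maps an edge to its endpoints' difference, ∂[p,q] = q − p.
The resulting 5×10 matrix has rank 4, and its Smith normal form has invariant factors (1,1,1,1).

Boundary ∂_2: C_2 → C_1 maps a triangle to the signed sum of its edges. For instance
  ∂[0,3,4] = [3,4] − [0,4] + [0,3],
  ∂[1,2,4] = [2,4] − [1,4] + [1,2].
This gives a 10×5 integer matrix of rank 5; reducing to Smith normal form yields diagonal entries (1,1,1,1,1).

Now H_k = ker ∂_k / im ∂_{k+1}, so:

  H_0: rank C_0 − rank ∂_1 = 5 − 4 = 1, and the invariant factors of ∂_1 are all 1, so H_0 ≅ Z.
  H_1: rank ker ∂_1 − rank ∂_2 = (10 − 4) − 5 = 1, and the invariant factors of ∂_2 are all 1, so H_1 ≅ Z.
  H_2: rank ker ∂_2 − rank ∂_3 = (5 − 5) − 0 = 0, and there is no ∂_3, so H_2 ≅ 0.

(K is a triangulation of the Möbius band.)

H_0 = Z,  H_1 = Z,  H_2 = 0.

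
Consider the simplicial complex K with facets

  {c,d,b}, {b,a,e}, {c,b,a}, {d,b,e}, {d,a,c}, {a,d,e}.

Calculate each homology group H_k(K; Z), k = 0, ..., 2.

We work with the vertex ordering a < b < c < d < e. The simplices of K, each written with vertices in increasing order, are:

  0-simplices (5): a, b, c, d, e
  1-simplices (9): ab, ac, ad, ae, bc, bd, be, cd, de
  2-simplices (6): abc, abe, acd, ade, bcd, bde

Hence C_0 ≅ Z^5, C_1 ≅ Z^9, C_2 ≅ Z^6.

Boundary ∂_1: C_1 → C_0 is given by ∂[p,q] = [q] − [p].
The 5×9 boundary matrix has rank 4 and Smith normal form diag(1,1,1,1).

The boundary map ∂_2: C_2 → C_1 sends each 2-simplex [p,q,r] to [q,r] − [p,r] + [p,q]. For instance
  ∂abe = be − ae + ab,
  ∂abc = bc − ac + ab.
The resulting 9×6 matrix has rank 5, and its Smith normal form has invariant factors (1,1,1,1,1).

Now H_k = ker ∂_k / im ∂_{k+1}, so:

  H_0: rank C_0 − rank ∂_1 = 5 − 4 = 1, and the invariant factors of ∂_1 are all 1, so H_0 ≅ Z.
  H_1: rank ker ∂_1 − rank ∂_2 = (9 − 4) − 5 = 0, and the invariant factors of ∂_2 are all 1, so H_1 ≅ 0.
  H_2: rank ker ∂_2 − rank ∂_3 = (6 − 5) − 0 = 1, and there is no ∂_3, so H_2 ≅ Z.

As a check, the Euler characteristic is 5 − 9 + 6 = 2, which agrees with 1 − 0 + 1 = 2.

H_0 ≅ Z,  H_1 = 0,  H_2 ≅ Z.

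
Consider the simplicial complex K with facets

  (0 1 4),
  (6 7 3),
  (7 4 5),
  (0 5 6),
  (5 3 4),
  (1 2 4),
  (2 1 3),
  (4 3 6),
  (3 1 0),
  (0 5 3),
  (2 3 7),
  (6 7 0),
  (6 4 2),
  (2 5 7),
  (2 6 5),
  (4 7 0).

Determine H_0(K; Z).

Fix the vertex order 0 < 1 < 2 < 3 < 4 < 5 < 6 < 7 and write every simplex with vertices in increasing order. Then dim K = 2 and the simplices of K are:

  0-simplices (8): [0], [1], [2], [3], [4], [5], [6], [7]
  1-simplices (24): (24 of them)
  2-simplices (16): [0,1,3], [0,1,4], [0,3,5], [0,4,7], [0,5,6], [0,6,7], [1,2,3], [1,2,4], [2,3,7], [2,4,6], [2,5,6], [2,5,7], [3,4,5], [3,4,6], [3,6,7], [4,5,7]

giving chain groups C_0 ≅ Z^8, C_1 ≅ Z^24, C_2 ≅ Z^16.

The boundary map ∂_1: C_1 → C_0 sends each edge [p,q] (with p < q) to q − p. For instance
  ∂[0,5] = [5] − [0].
This gives a 8×24 integer matrix of rank 7; reducing to Smith normal form yields diagonal entries (1,1,1,1,1,1,1).

∂_2: C_2 → C_1 sends each 2-simplex [p,q,r] to [q,r] − [p,r] + [p,q]. For instance
  ∂[1,2,3] = [2,3] − [1,3] + [1,2],
  ∂[2,5,6] = [5,6] − [2,6] + [2,5].
The 24×16 boundary matrix has rank 15 and Smith normal form diag(1,1,1,1,1,1,1,1,1,1,1,1,1,1,1).

Computing H_k = (kernel of ∂_k) / (image of ∂_{k+1}):

  H_0: rank C_0 − rank ∂_1 = 8 − 7 = 1, and the invariant factors of ∂_1 are all 1, so H_0 = Z.

H_0 = Z.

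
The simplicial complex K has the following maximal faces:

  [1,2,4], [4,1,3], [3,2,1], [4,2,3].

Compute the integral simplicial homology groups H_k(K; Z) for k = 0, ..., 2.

H_0 ≅ Z,  H_1 = 0,  H_2 ≅ Z.

K has 4 vertices, 6 edges, 4 triangles.
rank ∂_0 = 0, rank ∂_1 = 3 ⇒ b_0 = 4 − 0 − 3 = 1; all invariant factors of ∂_1 are 1 so no torsion. So H_0 = Z.
rank ∂_1 = 3, rank ∂_2 = 3 ⇒ b_1 = 6 − 3 − 3 = 0; all invariant factors of ∂_2 are 1 so no torsion. So H_1 = 0.
rank ∂_2 = 3, rank ∂_3 = 0 ⇒ b_2 = 4 − 3 − 0 = 1. So H_2 = Z.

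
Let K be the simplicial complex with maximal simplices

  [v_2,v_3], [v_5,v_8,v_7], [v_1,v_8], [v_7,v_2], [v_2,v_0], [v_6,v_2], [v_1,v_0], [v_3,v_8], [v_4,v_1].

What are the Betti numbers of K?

We work with the vertex ordering v_0 < v_1 < v_2 < v_3 < v_4 < v_5 < v_6 < v_7 < v_8. The simplices of K, each written with vertices in increasing order, are:

  0-simplices (9): [v_0], [v_1], [v_2], [v_3], [v_4], [v_5], [v_6], [v_7], [v_8]
  1-simplices (11): [v_0,v_1], [v_0,v_2], [v_1,v_4], [v_1,v_8], [v_2,v_3], [v_2,v_6], [v_2,v_7], [v_3,v_8], [v_5,v_7], [v_5,v_8], [v_7,v_8]
  2-simplices (1): [v_5,v_7,v_8]

so the chain groups are C_0 ≅ Z^9, C_1 ≅ Z^11, C_2 ≅ Z^1.

Boundary ∂_1: C_1 → C_0 maps an edge to its endpoints' difference, ∂[p,q] = q − p. For instance
  ∂[v_2,v_7] = [v_7] − [v_2].
The resulting 9×11 matrix has rank 8, and its Smith normal form has invariant factors (1,1,1,1,1,1,1,1).

Boundary ∂_2: C_2 → C_1 acts by ∂[p,q,r] = [q,r] − [p,r] + [p,q]. For instance
  ∂[v_5,v_7,v_8] = [v_7,v_8] − [v_5,v_8] + [v_5,v_7].
The resulting 11×1 matrix has rank 1, and its Smith normal form has invariant factors (1).

Reading off H_k = ker ∂_k / im ∂_{k+1}:

  H_0: rank C_0 − rank ∂_1 = 9 − 8 = 1, and the invariant factors of ∂_1 are all 1, so H_0 = Z.
  H_1: rank ker ∂_1 − rank ∂_2 = (11 − 8) − 1 = 2, and the invariant factors of ∂_2 are all 1, so H_1 = Z^2.
  H_2: rank ker ∂_2 − rank ∂_3 = (1 − 1) − 0 = 0, and there is no ∂_3, so H_2 = 0.

Hence the Betti numbers are b_0 = 1, b_1 = 2, b_2 = 0.

b_0 = 1, b_1 = 2, b_2 = 0.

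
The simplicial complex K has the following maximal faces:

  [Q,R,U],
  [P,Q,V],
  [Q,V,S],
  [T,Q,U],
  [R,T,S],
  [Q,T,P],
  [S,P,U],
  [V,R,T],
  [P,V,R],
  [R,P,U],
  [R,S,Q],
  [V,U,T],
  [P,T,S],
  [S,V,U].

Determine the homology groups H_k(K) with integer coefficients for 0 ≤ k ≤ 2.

Take the total order P < Q < R < S < T < U < V on the vertex set. Then K (dimension 2) consists of the simplices:

  0-simplices (7): P, Q, R, S, T, U, V
  1-simplices (21): PQ, PR, PS, PT, PU, PV, QR, QS, QT, QU, QV, RS, RT, RU, RV, ST, SU, SV, TU, TV, UV
  2-simplices (14): PQT, PQV, PRU, PRV, PST, PSU, QRS, QRU, QSV, QTU, RST, RTV, SUV, TUV

so the chain groups are C_0 ≅ Z^7, C_1 ≅ Z^21, C_2 ≅ Z^14.

∂_1: C_1 → C_0 maps an edge to its endpoints' difference, ∂[p,q] = q − p.
The 7×21 boundary matrix has rank 6 and Smith normal form diag(1,1,1,1,1,1).

Boundary ∂_2: C_2 → C_1 maps a triangle to the signed sum of its edges. For instance
  ∂PST = ST − PT + PS,
  ∂PQT = QT − PT + PQ.
As a 21×14 matrix over Z this has rank 13, with invariant factors (1,1,1,1,1,1,1,1,1,1,1,1,1).

From H_k ≅ ker(∂_k) / im(∂_{k+1}) we obtain:

  H_0: rank C_0 − rank ∂_1 = 7 − 6 = 1, and the invariant factors of ∂_1 are all 1, so H_0 = Z.
  H_1: rank ker ∂_1 − rank ∂_2 = (21 − 6) − 13 = 2, and the invariant factors of ∂_2 are all 1, so H_1 = Z^2.
  H_2: rank ker ∂_2 − rank ∂_3 = (14 − 13) − 0 = 1, and there is no ∂_3, so H_2 = Z.

(K is a triangulation of the torus T^2.)

H_0 ≅ Z,  H_1 ≅ Z^2,  H_2 ≅ Z.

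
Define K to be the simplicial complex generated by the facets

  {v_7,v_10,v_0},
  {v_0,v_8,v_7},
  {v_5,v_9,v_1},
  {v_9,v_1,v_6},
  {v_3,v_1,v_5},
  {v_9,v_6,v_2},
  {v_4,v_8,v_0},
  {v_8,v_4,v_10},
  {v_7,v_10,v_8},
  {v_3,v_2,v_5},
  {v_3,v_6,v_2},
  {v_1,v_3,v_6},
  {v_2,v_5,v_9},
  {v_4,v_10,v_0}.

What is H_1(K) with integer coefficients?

Order the vertices as v_0 < v_1 < v_2 < v_3 < v_4 < v_5 < v_6 < v_7 < v_8 < v_9 < v_10. Listing each simplex with vertices in this order, K has dimension 2 with simplices:

  0-simplices (11): [v_0], [v_1], [v_2], [v_3], [v_4], [v_5], [v_6], [v_7], [v_8], [v_9], [v_10]
  1-simplices (21): (21 of them)
  2-simplices (14): (14 of them)

so the chain groups are C_0 ≅ Z^11, C_1 ≅ Z^21, C_2 ≅ Z^14.

The boundary map ∂_1: C_1 → C_0 maps an edge to its endpoints' difference, ∂[p,q] = q − p. For instance
  ∂[v_4,v_8] = [v_8] − [v_4].
The 11×21 boundary matrix has rank 9 and Smith normal form diag(1,1,1,1,1,1,1,1,1).

The boundary map ∂_2: C_2 → C_1 acts by ∂[p,q,r] = [q,r] − [p,r] + [p,q]. For instance
  ∂[v_0,v_4,v_10] = [v_4,v_10] − [v_0,v_10] + [v_0,v_4],
  ∂[v_0,v_4,v_8] = [v_4,v_8] − [v_0,v_8] + [v_0,v_4].
As a 21×14 matrix over Z this has rank 12, with invariant factors (1,1,1,1,1,1,1,1,1,1,1,1).

Computing H_k = (kernel of ∂_k) / (image of ∂_{k+1}):

  H_1: rank ker ∂_1 − rank ∂_2 = (21 − 9) − 12 = 0, and the invariant factors of ∂_2 are all 1, so H_1 = 0.

(K is a triangulation of the disjoint union of the 2-sphere S^2 and the 2-sphere S^2.)

H_1 = 0.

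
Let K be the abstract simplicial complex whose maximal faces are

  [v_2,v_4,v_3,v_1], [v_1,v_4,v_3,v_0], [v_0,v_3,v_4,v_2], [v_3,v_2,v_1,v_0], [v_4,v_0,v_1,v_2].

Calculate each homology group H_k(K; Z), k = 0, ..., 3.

Take the total order v_0 < v_1 < v_2 < v_3 < v_4 on the vertex set. Then K (dimension 3) consists of the simplices:

  0-simplices (5): [v_0], [v_1], [v_2], [v_3], [v_4]
  1-simplices (10): [v_0,v_1], [v_0,v_2], [v_0,v_3], [v_0,v_4], [v_1,v_2], [v_1,v_3], [v_1,v_4], [v_2,v_3], [v_2,v_4], [v_3,v_4]
  2-simplices (10): [v_0,v_1,v_2], [v_0,v_1,v_3], [v_0,v_1,v_4], [v_0,v_2,v_3], [v_0,v_2,v_4], [v_0,v_3,v_4], [v_1,v_2,v_3], [v_1,v_2,v_4], [v_1,v_3,v_4], [v_2,v_3,v_4]
  3-simplices (5): [v_0,v_1,v_2,v_3], [v_0,v_1,v_2,v_4], [v_0,v_1,v_3,v_4], [v_0,v_2,v_3,v_4], [v_1,v_2,v_3,v_4]

giving chain groups C_0 ≅ Z^5, C_1 ≅ Z^10, C_2 ≅ Z^10, C_3 ≅ Z^5.

The boundary map ∂_1: C_1 → C_0 is given by ∂[p,q] = [q] − [p]. For instance
  ∂[v_3,v_4] = [v_4] − [v_3].
The resulting 5×10 matrix has rank 4, and its Smith normal form has invariant factors (1,1,1,1).

∂_2: C_2 → C_1 acts by ∂[p,q,r] = [q,r] − [p,r] + [p,q]. For instance
  ∂[v_0,v_2,v_4] = [v_2,v_4] − [v_0,v_4] + [v_0,v_2],
  ∂[v_0,v_2,v_3] = [v_2,v_3] − [v_0,v_3] + [v_0,v_2].
The resulting 10×10 matrix has rank 6, and its Smith normal form has invariant factors (1,1,1,1,1,1).

∂_3: C_3 → C_2 sends each 3-simplex σ to the alternating sum Σ_i (−1)^i (σ with its i-th vertex removed). For instance
  ∂[v_0,v_2,v_3,v_4] = [v_2,v_3,v_4] − [v_0,v_3,v_4] + [v_0,v_2,v_4] − [v_0,v_2,v_3],
  ∂[v_0,v_1,v_2,v_3] = [v_1,v_2,v_3] − [v_0,v_2,v_3] + [v_0,v_1,v_3] − [v_0,v_1,v_2].
The 10×5 boundary matrix has rank 4 and Smith normal form diag(1,1,1,1).

Now H_k = ker ∂_k / im ∂_{k+1}, so:

  H_0: rank C_0 − rank ∂_1 = 5 − 4 = 1, and the invariant factors of ∂_1 are all 1, so H_0 ≅ Z.
  H_1: rank ker ∂_1 − rank ∂_2 = (10 − 4) − 6 = 0, and the invariant factors of ∂_2 are all 1, so H_1 ≅ 0.
  H_2: rank ker ∂_2 − rank ∂_3 = (10 − 6) − 4 = 0, and the invariant factors of ∂_3 are all 1, so H_2 ≅ 0.
  H_3: rank ker ∂_3 − rank ∂_4 = (5 − 4) − 0 = 1, and there is no ∂_4, so H_3 ≅ Z.

As a check, the Euler characteristic is 5 − 10 + 10 − 5 = 0, which agrees with 1 − 0 + 0 − 1 = 0.
(K is a triangulation of the 3-sphere S^3.)

H_0 = Z,  H_1 = 0,  H_2 = 0,  H_3 = Z.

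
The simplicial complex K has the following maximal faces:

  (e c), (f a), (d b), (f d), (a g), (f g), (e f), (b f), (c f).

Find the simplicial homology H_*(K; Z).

H_0 ≅ Z,  H_1 ≅ Z^3.

We work with the vertex ordering a < b < c < d < e < f < g. The simplices of K, each written with vertices in increasing order, are:

  0-simplices (7): a, b, c, d, e, f, g
  1-simplices (9): af, ag, bd, bf, ce, cf, df, ef, fg

Hence C_0 ≅ Z^7, C_1 ≅ Z^9.

∂_1: C_1 → C_0 sends each edge [p,q] (with p < q) to q − p. For instance
  ∂bf = f − b.
This gives a 7×9 integer matrix of rank 6; reducing to Smith normal form yields diagonal entries (1,1,1,1,1,1).

From H_k ≅ ker(∂_k) / im(∂_{k+1}) we obtain:

  H_0: rank C_0 − rank ∂_1 = 7 − 6 = 1, and the invariant factors of ∂_1 are all 1, so H_0 ≅ Z.
  H_1: rank ker ∂_1 − rank ∂_2 = (9 − 6) − 0 = 3, and there is no ∂_2, so H_1 ≅ Z^3.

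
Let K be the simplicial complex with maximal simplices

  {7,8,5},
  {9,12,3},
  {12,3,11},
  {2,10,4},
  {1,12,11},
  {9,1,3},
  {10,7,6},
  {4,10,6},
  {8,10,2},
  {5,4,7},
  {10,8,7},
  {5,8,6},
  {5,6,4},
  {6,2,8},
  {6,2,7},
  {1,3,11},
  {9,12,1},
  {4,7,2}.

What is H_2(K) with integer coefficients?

Take the total order 1 < 2 < 3 < 4 < 5 < 6 < 7 < 8 < 9 < 10 < 11 < 12 on the vertex set. Then K (dimension 2) consists of the simplices:

  0-simplices (12): [1], [2], [3], [4], [5], [6], [7], [8], [9], [10], [11], [12]
  1-simplices (27): (27 of them)
  2-simplices (18): (18 of them)

giving chain groups C_0 ≅ Z^12, C_1 ≅ Z^27, C_2 ≅ Z^18.

The boundary map ∂_1: C_1 → C_0 maps an edge to its endpoints' difference, ∂[p,q] = q − p.
As a 12×27 matrix over Z this has rank 10, with invariant factors (1,1,1,1,1,1,1,1,1,1).

Boundary ∂_2: C_2 → C_1 maps a triangle to the signed sum of its edges. For instance
  ∂[1,3,9] = [3,9] − [1,9] + [1,3],
  ∂[1,3,11] = [3,11] − [1,11] + [1,3].
The 27×18 boundary matrix has rank 17 and Smith normal form diag(1,1,1,1,1,1,1,1,1,1,1,1,1,1,1,1,2).

Reading off H_k = ker ∂_k / im ∂_{k+1}:

  H_2: rank ker ∂_2 − rank ∂_3 = (18 − 17) − 0 = 1, and there is no ∂_3, so H_2 ≅ Z.

(K is a triangulation of the disjoint union of the 2-sphere S^2 and the real projective plane RP^2.)

H_2 ≅ Z.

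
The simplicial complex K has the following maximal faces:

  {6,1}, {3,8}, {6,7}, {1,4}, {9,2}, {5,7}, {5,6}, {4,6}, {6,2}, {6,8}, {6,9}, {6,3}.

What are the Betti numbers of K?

Order the vertices as 1 < 2 < 3 < 4 < 5 < 6 < 7 < 8 < 9. Listing each simplex with vertices in this order, K has dimension 1 with simplices:

  0-simplices (9): [1], [2], [3], [4], [5], [6], [7], [8], [9]
  1-simplices (12): [1,4], [1,6], [2,6], [2,9], [3,6], [3,8], [4,6], [5,6], [5,7], [6,7], [6,8], [6,9]

Hence C_0 ≅ Z^9, C_1 ≅ Z^12.

∂_1: C_1 → C_0 maps an edge to its endpoints' difference, ∂[p,q] = q − p. For instance
  ∂[6,9] = [9] − [6].
As a 9×12 matrix over Z this has rank 8, with invariant factors (1,1,1,1,1,1,1,1).

Reading off H_k = ker ∂_k / im ∂_{k+1}:

  H_0: rank C_0 − rank ∂_1 = 9 − 8 = 1, and the invariant factors of ∂_1 are all 1, so H_0 = Z.
  H_1: rank ker ∂_1 − rank ∂_2 = (12 − 8) − 0 = 4, and there is no ∂_2, so H_1 = Z^4.

Hence the Betti numbers are b_0 = 1, b_1 = 4.

b_0 = 1, b_1 = 4.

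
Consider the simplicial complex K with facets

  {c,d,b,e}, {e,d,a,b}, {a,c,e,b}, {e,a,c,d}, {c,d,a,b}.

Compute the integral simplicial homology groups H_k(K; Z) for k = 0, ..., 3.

Order the vertices as a < b < c < d < e. Listing each simplex with vertices in this order, K has dimension 3 with simplices:

  0-simplices (5): a, b, c, d, e
  1-simplices (10): ab, ac, ad, ae, bc, bd, be, cd, ce, de
  2-simplices (10): abc, abd, abe, acd, ace, ade, bcd, bce, bde, cde
  3-simplices (5): abcd, abce, abde, acde, bcde

so the chain groups are C_0 ≅ Z^5, C_1 ≅ Z^10, C_2 ≅ Z^10, C_3 ≅ Z^5.

The boundary map ∂_1: C_1 → C_0 maps an edge to its endpoints' difference, ∂[p,q] = q − p.
The resulting 5×10 matrix has rank 4, and its Smith normal form has invariant factors (1,1,1,1).

Boundary ∂_2: C_2 → C_1 maps a triangle to the signed sum of its edges. For instance
  ∂cde = de − ce + cd,
  ∂ade = de − ae + ad.
The 10×10 boundary matrix has rank 6 and Smith normal form diag(1,1,1,1,1,1).

The boundary map ∂_3: C_3 → C_2 sends each 3-simplex σ to the alternating sum Σ_i (−1)^i (σ with its i-th vertex removed). For instance
  ∂abce = bce − ace + abe − abc,
  ∂bcde = cde − bde + bce − bcd.
As a 10×5 matrix over Z this has rank 4, with invariant factors (1,1,1,1).

Computing H_k = (kernel of ∂_k) / (image of ∂_{k+1}):

  H_0: rank C_0 − rank ∂_1 = 5 − 4 = 1, and the invariant factors of ∂_1 are all 1, so H_0 ≅ Z.
  H_1: rank ker ∂_1 − rank ∂_2 = (10 − 4) − 6 = 0, and the invariant factors of ∂_2 are all 1, so H_1 ≅ 0.
  H_2: rank ker ∂_2 − rank ∂_3 = (10 − 6) − 4 = 0, and the invariant factors of ∂_3 are all 1, so H_2 ≅ 0.
  H_3: rank ker ∂_3 − rank ∂_4 = (5 − 4) − 0 = 1, and there is no ∂_4, so H_3 ≅ Z.

As a check, the Euler characteristic is 5 − 10 + 10 − 5 = 0, which agrees with 1 − 0 + 0 − 1 = 0.

H_0 = Z,  H_1 = 0,  H_2 = 0,  H_3 = Z.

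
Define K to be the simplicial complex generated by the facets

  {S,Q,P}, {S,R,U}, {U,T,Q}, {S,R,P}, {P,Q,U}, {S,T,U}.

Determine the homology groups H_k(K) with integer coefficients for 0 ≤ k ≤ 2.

H_0 = Z,  H_1 = Z,  H_2 = 0.

We work with the vertex ordering P < Q < R < S < T < U. The simplices of K, each written with vertices in increasing order, are:

  0-simplices (6): P, Q, R, S, T, U
  1-simplices (12): PQ, PR, PS, PU, QS, QT, QU, RS, RU, ST, SU, TU
  2-simplices (6): PQS, PQU, PRS, QTU, RSU, STU

giving chain groups C_0 ≅ Z^6, C_1 ≅ Z^12, C_2 ≅ Z^6.

Boundary ∂_1: C_1 → C_0 maps an edge to its endpoints' difference, ∂[p,q] = q − p. For instance
  ∂PU = U − P.
This gives a 6×12 integer matrix of rank 5; reducing to Smith normal form yields diagonal entries (1,1,1,1,1).

Boundary ∂_2: C_2 → C_1 acts by ∂[p,q,r] = [q,r] − [p,r] + [p,q]. For instance
  ∂STU = TU − SU + ST,
  ∂PRS = RS − PS + PR.
The resulting 12×6 matrix has rank 6, and its Smith normal form has invariant factors (1,1,1,1,1,1).

Computing H_k = (kernel of ∂_k) / (image of ∂_{k+1}):

  H_0: rank C_0 − rank ∂_1 = 6 − 5 = 1, and the invariant factors of ∂_1 are all 1, so H_0 = Z.
  H_1: rank ker ∂_1 − rank ∂_2 = (12 − 5) − 6 = 1, and the invariant factors of ∂_2 are all 1, so H_1 = Z.
  H_2: rank ker ∂_2 − rank ∂_3 = (6 − 6) − 0 = 0, and there is no ∂_3, so H_2 = 0.

As a check, the Euler characteristic is 6 − 12 + 6 = 0, which agrees with 1 − 1 + 0 = 0.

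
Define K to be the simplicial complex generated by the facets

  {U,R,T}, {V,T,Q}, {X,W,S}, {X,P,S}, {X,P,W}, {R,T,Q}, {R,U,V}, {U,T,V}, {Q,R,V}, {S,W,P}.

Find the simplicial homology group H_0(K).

H_0 = Z^2.

Take the total order P < Q < R < S < T < U < V < W < X on the vertex set. Then K (dimension 2) consists of the simplices:

  0-simplices (9): P, Q, R, S, T, U, V, W, X
  1-simplices (15): PS, PW, PX, QR, QT, QV, RT, RU, RV, SW, SX, TU, TV, UV, WX
  2-simplices (10): PSW, PSX, PWX, QRT, QRV, QTV, RTU, RUV, SWX, TUV

giving chain groups C_0 ≅ Z^9, C_1 ≅ Z^15, C_2 ≅ Z^10.

The boundary map ∂_1: C_1 → C_0 sends each edge [p,q] (with p < q) to q − p.
The 9×15 boundary matrix has rank 7 and Smith normal form diag(1,1,1,1,1,1,1).

∂_2: C_2 → C_1 maps a triangle to the signed sum of its edges. For instance
  ∂PSW = SW − PW + PS,
  ∂SWX = WX − SX + SW.
The resulting 15×10 matrix has rank 8, and its Smith normal form has invariant factors (1,1,1,1,1,1,1,1).

Computing H_k = (kernel of ∂_k) / (image of ∂_{k+1}):

  H_0: rank C_0 − rank ∂_1 = 9 − 7 = 2, and the invariant factors of ∂_1 are all 1, so H_0 = Z^2.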